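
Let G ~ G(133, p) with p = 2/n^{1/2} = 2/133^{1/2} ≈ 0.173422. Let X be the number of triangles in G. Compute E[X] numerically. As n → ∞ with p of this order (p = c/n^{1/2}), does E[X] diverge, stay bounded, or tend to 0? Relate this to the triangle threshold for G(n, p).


Number of potential triangles: C(133, 3) = 383306.
Each occurs with probability p³ ≈ (0.173422)³ ≈ 5.21569906e-03.
By linearity: E[X] = C(133, 3)·p³ ≈ 383306 · 5.21569906e-03 ≈ 1999.208746.
Since α = 1/2 < 1, p = c/n^{1/2} ≫ 1/n is above the triangle threshold p ~ 1/n. Asymptotically E[X] ~ (c³/6)·n^{3(1−α)} = (2³/6)·n^{1.5} → ∞; triangles are abundant w.h.p.

E[X] ≈ 1999.208746; in regime p = Θ(1/n^{1/2}) E[X] diverges (above the triangle threshold p ~ 1/n).


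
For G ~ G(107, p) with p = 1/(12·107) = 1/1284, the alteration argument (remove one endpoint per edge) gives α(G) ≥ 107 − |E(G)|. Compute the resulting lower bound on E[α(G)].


E[|E(G)|] = C(107, 2)·p = 5671 · (1/1284) = 53/12.
E[α(G)] ≥ n − E[|E(G)|] = 107 − 53/12 = 1231/12.
Numerically: ≈ 102.5833.
(This is only a lower bound; the true E[α(G)] may be larger.)

E[α(G)] ≥ 1231/12 ≈ 102.5833.


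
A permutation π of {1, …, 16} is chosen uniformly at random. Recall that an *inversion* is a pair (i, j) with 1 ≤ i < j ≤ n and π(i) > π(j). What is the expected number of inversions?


Write X = Σ X_I over the C(16, 2) = 120 pairs i < j, with X_I the indicator of one inversion.
There are 120 indicators.
For each fixed pair i < j, the values π(i) and π(j) are two distinct elements of {1, …, 16} in uniformly random order; by symmetry P[π(i) > π(j)] = 1/2.
By linearity: E[X] = 120 · (1/2) = C(16, 2) · (1/2) = 120/2 = 60 ≈ 60.000000.

E[X] = 60 = 60.000000.


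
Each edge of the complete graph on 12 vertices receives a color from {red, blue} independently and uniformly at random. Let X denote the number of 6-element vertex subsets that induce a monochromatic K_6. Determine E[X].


Let X = Σ_S X_S over the C(12, 6) = 924 subsets S of size 6, where X_S = 1 if the K_6 on S is monochromatic.
For a fixed S, the K_6 on S has C(6, 2) = 15 edges. P[all 15 edges red] = (1/2)^15, and likewise for blue, so P[monochromatic] = 2·(1/2)^15 = 2^{1 − 15} = 1/16384.
By linearity: E[X] = C(12, 6) · 2^{1 − 15} = 924 · 1/16384 = 231/4096.
Numerically: E[X] ≈ 0.056396.

E[X] = C(12,6)·2^(1−C(6,2)) = 231/4096 ≈ 0.056396.


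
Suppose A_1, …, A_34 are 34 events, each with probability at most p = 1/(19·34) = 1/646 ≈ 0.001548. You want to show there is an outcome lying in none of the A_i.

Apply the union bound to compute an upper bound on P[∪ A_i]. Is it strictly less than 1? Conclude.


Union bound: P[∪_{i=1}^{34} A_i] ≤ Σ_i P[A_i] ≤ 34·p = 34·(1/646) = 1/19.
Numerically: 1/19 ≈ 0.052632.
Is 1/19 < 1? YES.
Since P[∪ A_i] ≤ 1/19 < 1, the complement has P[∩ A_i^c] ≥ 1 − 1/19 = 18/19 > 0, so some outcome avoids every A_i.

34·p = 1/19 ≈ 0.052632; existence CERTIFIED by the union bound.


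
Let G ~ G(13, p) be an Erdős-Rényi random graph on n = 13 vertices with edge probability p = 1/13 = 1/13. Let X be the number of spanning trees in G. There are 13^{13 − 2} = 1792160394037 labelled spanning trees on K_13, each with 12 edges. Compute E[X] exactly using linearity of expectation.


K_13 has 13^{13 − 2} = 1792160394037 labelled spanning trees.
For each such spanning tree H, let X_H = 1 if all 12 edges of H are present in G. Then P[X_H = 1] = p^{12} = (1/13)^{12} = 1/23298085122481.
By linearity of expectation: E[X] = Σ_H E[X_H] = 1792160394037 · p^{12} = 1792160394037 · 1/23298085122481 = 1/13.
Numerically: E[X] ≈ 0.0769231.

E[X] = 1792160394037 · (1/13)^{12} = 1/13 ≈ 0.0769231.


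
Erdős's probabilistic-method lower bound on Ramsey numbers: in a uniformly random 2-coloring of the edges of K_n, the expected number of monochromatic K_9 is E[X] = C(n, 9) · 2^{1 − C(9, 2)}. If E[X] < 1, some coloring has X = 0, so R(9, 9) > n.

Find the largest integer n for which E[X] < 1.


We need C(n, 9) · 2^{1 − 36} < 1, i.e. C(n, 9) < 2^{36 − 1} = 34359738368.
Check values of n near the boundary:
  n = 60: C(60, 9) = 14783142660; 14783142660 < 34359738368? YES
  n = 61: C(61, 9) = 17341763505; 17341763505 < 34359738368? YES
  n = 62: C(62, 9) = 20286591270; 20286591270 < 34359738368? YES
  n = 63: C(63, 9) = 23667689815; 23667689815 < 34359738368? YES
  n = 64: C(64, 9) = 27540584512; 27540584512 < 34359738368? YES
  n = 65: C(65, 9) = 31966749880; 31966749880 < 34359738368? YES
  n = 66: C(66, 9) = 37014131440; 37014131440 < 34359738368? NO
  n = 67: C(67, 9) = 42757703560; 42757703560 < 34359738368? NO
The largest n with C(n, 9) < 34359738368 is n = 65 (where E[X] = 3995843735/4294967296 ≈ 0.9303549). Hence R(9, 9) > 65, i.e. R(9, 9) ≥ 66.

Largest n = 65; hence R(9, 9) > 65.


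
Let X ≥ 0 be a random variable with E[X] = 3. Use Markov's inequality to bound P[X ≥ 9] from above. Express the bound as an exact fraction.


μ = E[X] = 3, a = 9.
Markov: P[X ≥ 9] ≤ μ/a = (3)/9 = 1/3.
Numerically: ≈ 0.333333.
(Since a = 9 > μ = 3.000000, the bound 1/3 is < 1 and informative.)

P[X ≥ 9] ≤ 1/3 ≈ 0.333333.


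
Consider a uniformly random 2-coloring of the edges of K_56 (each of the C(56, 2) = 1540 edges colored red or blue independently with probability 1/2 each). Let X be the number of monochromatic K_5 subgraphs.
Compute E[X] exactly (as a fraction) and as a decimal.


Let X = Σ_S X_S over the C(56, 5) = 3819816 subsets S of size 5, where X_S = 1 if the K_5 on S is monochromatic.
For a fixed S, the K_5 on S has C(5, 2) = 10 edges. P[all 10 edges red] = (1/2)^10, and likewise for blue, so P[monochromatic] = 2·(1/2)^10 = 2^{1 − 10} = 1/512.
By linearity of expectation: E[X] = C(56, 5) · 2^{1 − 10} = 3819816 · 1/512 = 477477/64.
Numerically: E[X] ≈ 7460.5781.

E[X] = C(56,5)·2^(1−C(5,2)) = 477477/64 ≈ 7460.5781.


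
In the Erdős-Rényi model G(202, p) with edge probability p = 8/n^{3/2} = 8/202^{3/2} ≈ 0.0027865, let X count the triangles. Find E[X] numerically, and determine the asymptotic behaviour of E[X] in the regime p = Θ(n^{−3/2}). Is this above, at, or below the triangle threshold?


Number of potential triangles: C(202, 3) = 1353400.
Each occurs with probability p³ ≈ (0.0027865)³ ≈ 2.1636589e-08.
By linearity: E[X] = C(202, 3)·p³ ≈ 1353400 · 2.1636589e-08 ≈ 0.02928.
Since α = 3/2 > 1, p = c/n^{3/2} = o(1/n) is below the triangle threshold p ~ 1/n. Asymptotically E[X] ~ (c³/6)·n^{3(1−α)} = (8³/6)·n^{-1.5} → 0, so by Markov's inequality G has no triangles w.h.p.

E[X] ≈ 0.02928; in regime p = Θ(1/n^{3/2}) E[X] tends to 0 (below the triangle threshold p ~ 1/n).


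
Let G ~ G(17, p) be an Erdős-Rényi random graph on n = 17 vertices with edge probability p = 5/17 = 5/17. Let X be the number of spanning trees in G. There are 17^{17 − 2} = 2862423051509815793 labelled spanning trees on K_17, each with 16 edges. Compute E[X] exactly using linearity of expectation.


K_17 has 17^{17 − 2} = 2862423051509815793 labelled spanning trees.
For each such spanning tree H, let X_H = 1 if all 16 edges of H are present in G. Then P[X_H = 1] = p^{16} = (5/17)^{16} = 152587890625/48661191875666868481.
Summing the indicators: E[X] = Σ_H E[X_H] = 2862423051509815793 · p^{16} = 2862423051509815793 · 152587890625/48661191875666868481 = 152587890625/17.
Numerically: E[X] ≈ 8.98e+09.

E[X] = 2862423051509815793 · (5/17)^{16} = 152587890625/17 ≈ 8.98e+09.


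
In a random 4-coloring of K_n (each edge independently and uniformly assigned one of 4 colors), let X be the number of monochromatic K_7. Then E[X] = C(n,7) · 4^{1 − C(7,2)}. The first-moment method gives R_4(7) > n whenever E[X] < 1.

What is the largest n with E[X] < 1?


We need C(n, 7) · 4^{1 − 21} < 1, i.e. C(n, 7) < 4^{21 − 1} = 1099511627776.
Check values of n near the boundary:
  n = 175: C(175, 7) = 883208107275; 883208107275 < 1099511627776? YES
  n = 176: C(176, 7) = 919790691600; 919790691600 < 1099511627776? YES
  n = 177: C(177, 7) = 957664425960; 957664425960 < 1099511627776? YES
  n = 178: C(178, 7) = 996867063280; 996867063280 < 1099511627776? YES
  n = 179: C(179, 7) = 1037437234460; 1037437234460 < 1099511627776? YES
  n = 180: C(180, 7) = 1079414463600; 1079414463600 < 1099511627776? YES
  n = 181: C(181, 7) = 1122839183400; 1122839183400 < 1099511627776? NO
The largest n with C(n, 7) < 1099511627776 is n = 180 (where E[X] = 67463403975/68719476736 ≈ 0.982). Hence R_4(7) > 180, i.e. R_4(7) ≥ 181.

Largest n = 180; hence R_4(7) > 180.


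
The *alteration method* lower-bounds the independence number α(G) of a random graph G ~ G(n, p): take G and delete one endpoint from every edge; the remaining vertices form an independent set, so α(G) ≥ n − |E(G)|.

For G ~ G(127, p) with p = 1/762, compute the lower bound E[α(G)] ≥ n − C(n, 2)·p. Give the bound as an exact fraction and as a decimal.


E[|E(G)|] = C(127, 2)·p = 8001 · (1/762) = 21/2.
E[α(G)] ≥ n − E[|E(G)|] = 127 − 21/2 = 233/2.
Numerically: ≈ 116.500000.
(This is only a lower bound; the true E[α(G)] may be larger.)

E[α(G)] ≥ 233/2 ≈ 116.500000.


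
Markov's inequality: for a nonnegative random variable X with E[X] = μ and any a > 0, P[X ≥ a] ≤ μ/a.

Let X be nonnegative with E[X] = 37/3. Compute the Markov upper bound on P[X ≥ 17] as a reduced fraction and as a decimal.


μ = E[X] = 37/3, a = 17.
Markov: P[X ≥ 17] ≤ μ/a = (37/3)/17 = 37/51.
Numerically: ≈ 0.7255.
(Since a = 17 > μ = 12.3333, the bound 37/51 is < 1 and informative.)

P[X ≥ 17] ≤ 37/51 ≈ 0.7255.


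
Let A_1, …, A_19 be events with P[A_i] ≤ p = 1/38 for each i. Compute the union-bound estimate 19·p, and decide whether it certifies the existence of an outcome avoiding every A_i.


Union bound: P[∪_{i=1}^{19} A_i] ≤ Σ_i P[A_i] ≤ 19·p = 19·(1/38) = 1/2.
Numerically: 1/2 ≈ 0.500.
Is 1/2 < 1? YES.
Since P[∪ A_i] ≤ 1/2 < 1, the complement has P[∩ A_i^c] ≥ 1 − 1/2 = 1/2 > 0, so some outcome avoids every A_i.

19·p = 1/2 ≈ 0.500; existence CERTIFIED by the union bound.


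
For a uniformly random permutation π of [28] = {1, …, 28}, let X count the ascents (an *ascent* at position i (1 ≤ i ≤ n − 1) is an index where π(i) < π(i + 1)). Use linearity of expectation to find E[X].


Write X = Σ X_I over i = 1, …, 27, with X_I the indicator of one ascent.
There are 27 indicators.
For each fixed i, the pair (π(i), π(i+1)) is a uniformly random ordered pair of distinct values from {1, …, 28}; by symmetry P[π(i) < π(i+1)] = 1/2.
By linearity: E[X] = 27 · (1/2) = (28 − 1) · (1/2) = 27/2 ≈ 13.50000.

E[X] = 27/2 = 13.50000.


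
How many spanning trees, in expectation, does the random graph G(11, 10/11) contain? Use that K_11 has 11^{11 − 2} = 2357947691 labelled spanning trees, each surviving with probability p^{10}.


K_11 has 11^{11 − 2} = 2357947691 labelled spanning trees.
For each such spanning tree H, let X_H = 1 if all 10 edges of H are present in G. Then P[X_H = 1] = p^{10} = (10/11)^{10} = 10000000000/25937424601.
By linearity of expectation: E[X] = Σ_H E[X_H] = 2357947691 · p^{10} = 2357947691 · 10000000000/25937424601 = 10000000000/11.
Numerically: E[X] ≈ 9.09091e+08.

E[X] = 2357947691 · (10/11)^{10} = 10000000000/11 ≈ 9.09091e+08.


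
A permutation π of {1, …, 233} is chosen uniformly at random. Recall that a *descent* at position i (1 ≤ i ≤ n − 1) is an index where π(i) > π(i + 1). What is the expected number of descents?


Write X = Σ X_I over i = 1, …, 232, with X_I the indicator of one descent.
There are 232 indicators.
For each fixed i, the pair (π(i), π(i+1)) is a uniformly random ordered pair of distinct values from {1, …, 233}; by symmetry P[π(i) > π(i+1)] = 1/2.
By linearity: E[X] = 232 · (1/2) = (233 − 1) · (1/2) = 116 ≈ 116.000000.

E[X] = 116 = 116.000000.


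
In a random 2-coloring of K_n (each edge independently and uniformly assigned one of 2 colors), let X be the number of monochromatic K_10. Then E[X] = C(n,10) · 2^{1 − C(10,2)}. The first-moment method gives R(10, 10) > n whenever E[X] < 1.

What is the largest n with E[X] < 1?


We need C(n, 10) · 2^{1 − 45} < 1, i.e. C(n, 10) < 2^{45 − 1} = 17592186044416.
Check values of n near the boundary:
  n = 95: C(95, 10) = 10104934117421; 10104934117421 < 17592186044416? YES
  n = 96: C(96, 10) = 11279926456656; 11279926456656 < 17592186044416? YES
  n = 97: C(97, 10) = 12576469727536; 12576469727536 < 17592186044416? YES
  n = 98: C(98, 10) = 14005614014756; 14005614014756 < 17592186044416? YES
  n = 99: C(99, 10) = 15579278510796; 15579278510796 < 17592186044416? YES
  n = 100: C(100, 10) = 17310309456440; 17310309456440 < 17592186044416? YES
  n = 101: C(101, 10) = 19212541264840; 19212541264840 < 17592186044416? NO
The largest n with C(n, 10) < 17592186044416 is n = 100 (where E[X] = 2163788682055/2199023255552 ≈ 0.9840). Hence R(10, 10) > 100, i.e. R(10, 10) ≥ 101.

Largest n = 100; hence R(10, 10) > 100.


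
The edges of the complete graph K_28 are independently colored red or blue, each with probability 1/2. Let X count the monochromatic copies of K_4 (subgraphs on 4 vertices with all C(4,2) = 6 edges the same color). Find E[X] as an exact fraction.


Let X = Σ_S X_S over the C(28, 4) = 20475 subsets S of size 4, where X_S = 1 if the K_4 on S is monochromatic.
For a fixed S, the K_4 on S has C(4, 2) = 6 edges. P[all 6 edges red] = (1/2)^6, and likewise for blue, so P[monochromatic] = 2·(1/2)^6 = 2^{1 − 6} = 1/32.
Summing: E[X] = C(28, 4) · 2^{1 − 6} = 20475 · 1/32 = 20475/32.
Numerically: E[X] ≈ 639.8438.

E[X] = C(28,4)·2^(1−C(4,2)) = 20475/32 ≈ 639.8438.


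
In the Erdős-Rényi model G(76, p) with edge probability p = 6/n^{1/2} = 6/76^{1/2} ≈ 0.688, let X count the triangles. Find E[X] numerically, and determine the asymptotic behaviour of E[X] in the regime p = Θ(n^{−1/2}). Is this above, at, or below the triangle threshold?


Number of potential triangles: C(76, 3) = 70300.
Each occurs with probability p³ ≈ (0.688)³ ≈ 3.26012e-01.
By linearity: E[X] = C(76, 3)·p³ ≈ 70300 · 3.26012e-01 ≈ 22918.632.
Since α = 1/2 < 1, p = c/n^{1/2} ≫ 1/n is above the triangle threshold p ~ 1/n. Asymptotically E[X] ~ (c³/6)·n^{3(1−α)} = (6³/6)·n^{1.5} → ∞; triangles are abundant w.h.p.

E[X] ≈ 22918.632; in regime p = Θ(1/n^{1/2}) E[X] diverges (above the triangle threshold p ~ 1/n).


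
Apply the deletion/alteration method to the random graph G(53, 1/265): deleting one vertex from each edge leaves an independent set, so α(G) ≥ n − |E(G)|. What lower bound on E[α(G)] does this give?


E[|E(G)|] = C(53, 2)·p = 1378 · (1/265) = 26/5.
E[α(G)] ≥ n − E[|E(G)|] = 53 − 26/5 = 239/5.
Numerically: ≈ 47.800.
(This is only a lower bound; the true E[α(G)] may be larger.)

E[α(G)] ≥ 239/5 ≈ 47.800.


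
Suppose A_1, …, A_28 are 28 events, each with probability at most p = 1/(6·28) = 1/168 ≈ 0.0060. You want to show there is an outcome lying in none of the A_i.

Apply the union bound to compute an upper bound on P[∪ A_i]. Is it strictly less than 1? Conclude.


Union bound: P[∪_{i=1}^{28} A_i] ≤ Σ_i P[A_i] ≤ 28·p = 28·(1/168) = 1/6.
Numerically: 1/6 ≈ 0.1667.
Is 1/6 < 1? YES.
Since P[∪ A_i] ≤ 1/6 < 1, the complement has P[∩ A_i^c] ≥ 1 − 1/6 = 5/6 > 0, so some outcome avoids every A_i.

28·p = 1/6 ≈ 0.1667; existence CERTIFIED by the union bound.


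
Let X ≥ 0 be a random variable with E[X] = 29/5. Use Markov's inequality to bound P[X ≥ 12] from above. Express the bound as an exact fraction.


μ = E[X] = 29/5, a = 12.
Markov: P[X ≥ 12] ≤ μ/a = (29/5)/12 = 29/60.
Numerically: ≈ 0.483333.
(Since a = 12 > μ = 5.800000, the bound 29/60 is < 1 and informative.)

P[X ≥ 12] ≤ 29/60 ≈ 0.483333.


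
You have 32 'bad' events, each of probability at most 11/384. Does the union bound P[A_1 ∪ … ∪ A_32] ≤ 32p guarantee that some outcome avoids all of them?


Union bound: P[∪_{i=1}^{32} A_i] ≤ Σ_i P[A_i] ≤ 32·p = 32·(11/384) = 11/12.
Numerically: 11/12 ≈ 0.9166667.
Is 11/12 < 1? YES.
Since P[∪ A_i] ≤ 11/12 < 1, the complement has P[∩ A_i^c] ≥ 1 − 11/12 = 1/12 > 0, so some outcome avoids every A_i.

32·p = 11/12 ≈ 0.9166667; existence CERTIFIED by the union bound.


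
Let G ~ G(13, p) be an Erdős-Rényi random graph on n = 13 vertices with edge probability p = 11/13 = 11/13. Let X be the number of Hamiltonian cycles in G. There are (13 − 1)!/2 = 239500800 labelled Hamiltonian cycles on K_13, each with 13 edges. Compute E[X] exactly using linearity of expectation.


K_13 has (13 − 1)!/2 = 239500800 labelled Hamiltonian cycles.
For each such Hamiltonian cycle H, let X_H = 1 if all 13 edges of H are present in G. Then P[X_H = 1] = p^{13} = (11/13)^{13} = 34522712143931/302875106592253.
Summing the indicators: E[X] = Σ_H E[X_H] = 239500800 · p^{13} = 239500800 · 34522712143931/302875106592253 = 8268217176641189644800/302875106592253.
Numerically: E[X] ≈ 2.7299e+07.

E[X] = 239500800 · (11/13)^{13} = 8268217176641189644800/302875106592253 ≈ 2.7299e+07.


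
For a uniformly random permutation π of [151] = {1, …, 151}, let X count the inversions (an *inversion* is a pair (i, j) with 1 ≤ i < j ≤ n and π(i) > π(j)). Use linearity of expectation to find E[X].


Write X = Σ X_I over the C(151, 2) = 11325 pairs i < j, with X_I the indicator of one inversion.
There are 11325 indicators.
For each fixed pair i < j, the values π(i) and π(j) are two distinct elements of {1, …, 151} in uniformly random order; by symmetry P[π(i) > π(j)] = 1/2.
By linearity: E[X] = 11325 · (1/2) = C(151, 2) · (1/2) = 11325/2 = 11325/2 ≈ 5662.50000.

E[X] = 11325/2 = 5662.50000.


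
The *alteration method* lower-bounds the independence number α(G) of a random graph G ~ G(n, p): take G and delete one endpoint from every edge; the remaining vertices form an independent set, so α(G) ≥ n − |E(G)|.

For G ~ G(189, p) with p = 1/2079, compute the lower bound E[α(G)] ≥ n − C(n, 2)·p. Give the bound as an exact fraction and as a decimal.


E[|E(G)|] = C(189, 2)·p = 17766 · (1/2079) = 94/11.
E[α(G)] ≥ n − E[|E(G)|] = 189 − 94/11 = 1985/11.
Numerically: ≈ 180.454545.
(This is only a lower bound; the true E[α(G)] may be larger.)

E[α(G)] ≥ 1985/11 ≈ 180.454545.


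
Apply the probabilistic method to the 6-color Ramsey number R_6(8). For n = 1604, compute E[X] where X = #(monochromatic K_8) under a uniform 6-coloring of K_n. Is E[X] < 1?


E[X] = C(1604, 8) · 6^{1 − 28} = 1067877273673000226280 · 6^{−27} = 1067877273673000226280/1023490369077469249536.
As a reduced fraction: E[X] = 44494886403041676095/42645432044894552064 ≈ 1.043368.
Is E[X] < 1? NO.
Since E[X] ≥ 1, the first-moment bound is inconclusive at n = 1604; it does NOT by itself certify R_6(8) > 1604.

E[X] = 44494886403041676095/42645432044894552064 ≈ 1.043368; E[X] ≥ 1; first-moment method inconclusive here.


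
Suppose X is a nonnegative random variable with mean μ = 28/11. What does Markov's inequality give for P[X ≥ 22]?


μ = E[X] = 28/11, a = 22.
Markov: P[X ≥ 22] ≤ μ/a = (28/11)/22 = 14/121.
Numerically: ≈ 0.11570.
(Since a = 22 > μ = 2.54545, the bound 14/121 is < 1 and informative.)

P[X ≥ 22] ≤ 14/121 ≈ 0.11570.


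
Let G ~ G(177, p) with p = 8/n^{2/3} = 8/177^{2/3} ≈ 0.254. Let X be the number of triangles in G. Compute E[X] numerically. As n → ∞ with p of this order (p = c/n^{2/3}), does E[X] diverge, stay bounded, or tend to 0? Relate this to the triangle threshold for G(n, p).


Number of potential triangles: C(177, 3) = 908600.
Each occurs with probability p³ ≈ (0.254)³ ≈ 1.63427e-02.
By linearity: E[X] = C(177, 3)·p³ ≈ 908600 · 1.63427e-02 ≈ 14848.964.
Since α = 2/3 < 1, p = c/n^{2/3} ≫ 1/n is above the triangle threshold p ~ 1/n. Asymptotically E[X] ~ (c³/6)·n^{3(1−α)} = (8³/6)·n^{1} → ∞; triangles are abundant w.h.p.

E[X] ≈ 14848.964; in regime p = Θ(1/n^{2/3}) E[X] diverges (above the triangle threshold p ~ 1/n).


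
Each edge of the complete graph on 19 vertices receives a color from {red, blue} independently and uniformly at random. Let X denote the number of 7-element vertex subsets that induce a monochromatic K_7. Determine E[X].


Let X = Σ_S X_S over the C(19, 7) = 50388 subsets S of size 7, where X_S = 1 if the K_7 on S is monochromatic.
For a fixed S, the K_7 on S has C(7, 2) = 21 edges. P[all 21 edges red] = (1/2)^21, and likewise for blue, so P[monochromatic] = 2·(1/2)^21 = 2^{1 − 21} = 1/1048576.
Summing: E[X] = C(19, 7) · 2^{1 − 21} = 50388 · 1/1048576 = 12597/262144.
Numerically: E[X] ≈ 0.0481.

E[X] = C(19,7)·2^(1−C(7,2)) = 12597/262144 ≈ 0.0481.


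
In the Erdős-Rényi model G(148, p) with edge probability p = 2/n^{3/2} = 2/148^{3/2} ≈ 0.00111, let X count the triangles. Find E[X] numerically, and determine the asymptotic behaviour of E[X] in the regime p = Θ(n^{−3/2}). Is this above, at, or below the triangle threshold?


Number of potential triangles: C(148, 3) = 529396.
Each occurs with probability p³ ≈ (0.00111)³ ≈ 1.37060e-09.
By linearity: E[X] = C(148, 3)·p³ ≈ 529396 · 1.37060e-09 ≈ 0.001.
Since α = 3/2 > 1, p = c/n^{3/2} = o(1/n) is below the triangle threshold p ~ 1/n. Asymptotically E[X] ~ (c³/6)·n^{3(1−α)} = (2³/6)·n^{-1.5} → 0, so by Markov's inequality G has no triangles w.h.p.

E[X] ≈ 0.001; in regime p = Θ(1/n^{3/2}) E[X] tends to 0 (below the triangle threshold p ~ 1/n).


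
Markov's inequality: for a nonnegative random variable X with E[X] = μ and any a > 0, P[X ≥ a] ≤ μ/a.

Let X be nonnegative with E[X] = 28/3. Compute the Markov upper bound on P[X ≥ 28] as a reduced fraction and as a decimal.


μ = E[X] = 28/3, a = 28.
Markov: P[X ≥ 28] ≤ μ/a = (28/3)/28 = 1/3.
Numerically: ≈ 0.333333.
(Since a = 28 > μ = 9.333333, the bound 1/3 is < 1 and informative.)

P[X ≥ 28] ≤ 1/3 ≈ 0.333333.


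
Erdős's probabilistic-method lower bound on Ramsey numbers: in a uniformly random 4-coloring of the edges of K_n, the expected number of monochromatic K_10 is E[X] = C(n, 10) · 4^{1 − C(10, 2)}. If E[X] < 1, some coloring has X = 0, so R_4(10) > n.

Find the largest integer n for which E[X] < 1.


We need C(n, 10) · 4^{1 − 45} < 1, i.e. C(n, 10) < 4^{45 − 1} = 309485009821345068724781056.
Check values of n near the boundary:
  n = 2019: C(2019, 10) = 303322949179835278009229628; 303322949179835278009229628 < 309485009821345068724781056? YES
  n = 2020: C(2020, 10) = 304832018578739931133653656; 304832018578739931133653656 < 309485009821345068724781056? YES
  n = 2021: C(2021, 10) = 306347841644770462864800616; 306347841644770462864800616 < 309485009821345068724781056? YES
  n = 2022: C(2022, 10) = 307870445231474093395937796; 307870445231474093395937796 < 309485009821345068724781056? YES
  n = 2023: C(2023, 10) = 309399856285778485315440716; 309399856285778485315440716 < 309485009821345068724781056? YES
  n = 2024: C(2024, 10) = 310936101848269937576192656; 310936101848269937576192656 < 309485009821345068724781056? NO
The largest n with C(n, 10) < 309485009821345068724781056 is n = 2023 (where E[X] = 77349964071444621328860179/77371252455336267181195264 ≈ 0.999725). Hence R_4(10) > 2023, i.e. R_4(10) ≥ 2024.

Largest n = 2023; hence R_4(10) > 2023.


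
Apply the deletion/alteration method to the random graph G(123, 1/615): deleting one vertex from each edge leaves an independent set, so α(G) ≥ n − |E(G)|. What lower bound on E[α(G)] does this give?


E[|E(G)|] = C(123, 2)·p = 7503 · (1/615) = 61/5.
E[α(G)] ≥ n − E[|E(G)|] = 123 − 61/5 = 554/5.
Numerically: ≈ 110.800000.
(This is only a lower bound; the true E[α(G)] may be larger.)

E[α(G)] ≥ 554/5 ≈ 110.800000.


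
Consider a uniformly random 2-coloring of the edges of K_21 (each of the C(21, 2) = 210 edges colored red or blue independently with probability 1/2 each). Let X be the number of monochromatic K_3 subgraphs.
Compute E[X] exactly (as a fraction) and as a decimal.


Let X = Σ_S X_S over the C(21, 3) = 1330 subsets S of size 3, where X_S = 1 if the K_3 on S is monochromatic.
For a fixed S, the K_3 on S has C(3, 2) = 3 edges. P[all 3 edges red] = (1/2)^3, and likewise for blue, so P[monochromatic] = 2·(1/2)^3 = 2^{1 − 3} = 1/4.
Summing: E[X] = C(21, 3) · 2^{1 − 3} = 1330 · 1/4 = 665/2.
Numerically: E[X] ≈ 332.500000.

E[X] = C(21,3)·2^(1−C(3,2)) = 665/2 ≈ 332.500000.


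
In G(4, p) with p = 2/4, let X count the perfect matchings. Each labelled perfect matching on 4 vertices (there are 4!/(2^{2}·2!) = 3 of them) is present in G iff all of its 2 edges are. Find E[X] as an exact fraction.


K_4 has 4!/(2^{2}·2!) = 3 labelled perfect matchings.
For each such perfect matching H, let X_H = 1 if all 2 edges of H are present in G. Then P[X_H = 1] = p^{2} = (1/2)^{2} = 1/4.
By linearity of expectation: E[X] = Σ_H E[X_H] = 3 · p^{2} = 3 · 1/4 = 3/4.
Numerically: E[X] ≈ 0.75.

E[X] = 3 · (1/2)^{2} = 3/4 ≈ 0.75.


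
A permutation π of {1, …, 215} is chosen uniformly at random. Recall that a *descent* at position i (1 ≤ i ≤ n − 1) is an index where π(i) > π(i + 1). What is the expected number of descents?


Write X = Σ X_I over i = 1, …, 214, with X_I the indicator of one descent.
There are 214 indicators.
For each fixed i, the pair (π(i), π(i+1)) is a uniformly random ordered pair of distinct values from {1, …, 215}; by symmetry P[π(i) > π(i+1)] = 1/2.
By linearity: E[X] = 214 · (1/2) = (215 − 1) · (1/2) = 107 ≈ 107.000000.

E[X] = 107 = 107.000000.


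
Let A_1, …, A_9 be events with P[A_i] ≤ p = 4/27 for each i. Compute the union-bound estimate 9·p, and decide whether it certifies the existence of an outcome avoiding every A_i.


Union bound: P[∪_{i=1}^{9} A_i] ≤ Σ_i P[A_i] ≤ 9·p = 9·(4/27) = 4/3.
Numerically: 4/3 ≈ 1.33333.
Is 4/3 < 1? NO.
Since the bound 4/3 is ≥ 1, the union bound is uninformative here; it does NOT by itself certify existence.

9·p = 4/3 ≈ 1.33333; existence NOT certified by the union bound.


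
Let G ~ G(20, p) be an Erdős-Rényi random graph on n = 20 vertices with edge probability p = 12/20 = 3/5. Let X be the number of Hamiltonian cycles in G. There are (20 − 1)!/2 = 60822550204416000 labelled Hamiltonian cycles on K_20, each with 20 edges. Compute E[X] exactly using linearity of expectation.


K_20 has (20 − 1)!/2 = 60822550204416000 labelled Hamiltonian cycles.
For each such Hamiltonian cycle H, let X_H = 1 if all 20 edges of H are present in G. Then P[X_H = 1] = p^{20} = (3/5)^{20} = 3486784401/95367431640625.
By linearity of expectation: E[X] = Σ_H E[X_H] = 60822550204416000 · p^{20} = 60822550204416000 · 3486784401/95367431640625 = 1696600954254376560918528/762939453125.
Numerically: E[X] ≈ 2.22e+12.

E[X] = 60822550204416000 · (3/5)^{20} = 1696600954254376560918528/762939453125 ≈ 2.22e+12.


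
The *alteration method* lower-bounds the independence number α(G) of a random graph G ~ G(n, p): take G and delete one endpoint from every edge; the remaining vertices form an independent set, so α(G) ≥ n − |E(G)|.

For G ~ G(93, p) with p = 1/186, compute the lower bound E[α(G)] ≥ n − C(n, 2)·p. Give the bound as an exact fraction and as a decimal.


E[|E(G)|] = C(93, 2)·p = 4278 · (1/186) = 23.
E[α(G)] ≥ n − E[|E(G)|] = 93 − 23 = 70.
Numerically: ≈ 70.0000.
(This is only a lower bound; the true E[α(G)] may be larger.)

E[α(G)] ≥ 70 ≈ 70.0000.


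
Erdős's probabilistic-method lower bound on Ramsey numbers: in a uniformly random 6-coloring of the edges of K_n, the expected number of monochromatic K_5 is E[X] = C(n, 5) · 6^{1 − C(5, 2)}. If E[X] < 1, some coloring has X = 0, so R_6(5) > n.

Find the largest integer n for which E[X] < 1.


We need C(n, 5) · 6^{1 − 10} < 1, i.e. C(n, 5) < 6^{10 − 1} = 10077696.
Check values of n near the boundary:
  n = 64: C(64, 5) = 7624512; 7624512 < 10077696? YES
  n = 65: C(65, 5) = 8259888; 8259888 < 10077696? YES
  n = 66: C(66, 5) = 8936928; 8936928 < 10077696? YES
  n = 67: C(67, 5) = 9657648; 9657648 < 10077696? YES
  n = 68: C(68, 5) = 10424128; 10424128 < 10077696? NO
The largest n with C(n, 5) < 10077696 is n = 67 (where E[X] = 67067/69984 ≈ 0.9583190). Hence R_6(5) > 67, i.e. R_6(5) ≥ 68.

Largest n = 67; hence R_6(5) > 67.


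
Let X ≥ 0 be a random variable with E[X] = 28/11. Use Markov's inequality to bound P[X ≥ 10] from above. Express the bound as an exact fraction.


μ = E[X] = 28/11, a = 10.
Markov: P[X ≥ 10] ≤ μ/a = (28/11)/10 = 14/55.
Numerically: ≈ 0.2545.
(Since a = 10 > μ = 2.5455, the bound 14/55 is < 1 and informative.)

P[X ≥ 10] ≤ 14/55 ≈ 0.2545.


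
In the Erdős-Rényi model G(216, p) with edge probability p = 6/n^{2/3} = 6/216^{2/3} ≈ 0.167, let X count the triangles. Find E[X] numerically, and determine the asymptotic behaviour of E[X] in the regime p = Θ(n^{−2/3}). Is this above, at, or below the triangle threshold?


Number of potential triangles: C(216, 3) = 1656360.
Each occurs with probability p³ ≈ (0.167)³ ≈ 4.62963e-03.
By linearity: E[X] = C(216, 3)·p³ ≈ 1656360 · 4.62963e-03 ≈ 7668.333.
Since α = 2/3 < 1, p = c/n^{2/3} ≫ 1/n is above the triangle threshold p ~ 1/n. Asymptotically E[X] ~ (c³/6)·n^{3(1−α)} = (6³/6)·n^{1} → ∞; triangles are abundant w.h.p.

E[X] ≈ 7668.333; in regime p = Θ(1/n^{2/3}) E[X] diverges (above the triangle threshold p ~ 1/n).


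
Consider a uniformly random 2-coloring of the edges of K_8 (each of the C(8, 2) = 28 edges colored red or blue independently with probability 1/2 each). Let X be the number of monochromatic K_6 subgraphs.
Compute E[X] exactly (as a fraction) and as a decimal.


Let X = Σ_S X_S over the C(8, 6) = 28 subsets S of size 6, where X_S = 1 if the K_6 on S is monochromatic.
For a fixed S, the K_6 on S has C(6, 2) = 15 edges. P[all 15 edges red] = (1/2)^15, and likewise for blue, so P[monochromatic] = 2·(1/2)^15 = 2^{1 − 15} = 1/16384.
By linearity: E[X] = C(8, 6) · 2^{1 − 15} = 28 · 1/16384 = 7/4096.
Numerically: E[X] ≈ 0.0017.

E[X] = C(8,6)·2^(1−C(6,2)) = 7/4096 ≈ 0.0017.


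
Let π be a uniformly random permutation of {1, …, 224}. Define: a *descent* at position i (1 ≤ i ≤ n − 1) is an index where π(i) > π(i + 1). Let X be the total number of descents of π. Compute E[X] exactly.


Write X = Σ X_I over i = 1, …, 223, with X_I the indicator of one descent.
There are 223 indicators.
For each fixed i, the pair (π(i), π(i+1)) is a uniformly random ordered pair of distinct values from {1, …, 224}; by symmetry P[π(i) > π(i+1)] = 1/2.
By linearity: E[X] = 223 · (1/2) = (224 − 1) · (1/2) = 223/2 ≈ 111.5000.

E[X] = 223/2 = 111.5000.


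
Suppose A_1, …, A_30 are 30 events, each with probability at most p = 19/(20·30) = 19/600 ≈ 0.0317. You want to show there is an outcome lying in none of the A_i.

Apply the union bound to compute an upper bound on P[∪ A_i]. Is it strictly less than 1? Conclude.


Union bound: P[∪_{i=1}^{30} A_i] ≤ Σ_i P[A_i] ≤ 30·p = 30·(19/600) = 19/20.
Numerically: 19/20 ≈ 0.9500.
Is 19/20 < 1? YES.
Since P[∪ A_i] ≤ 19/20 < 1, the complement has P[∩ A_i^c] ≥ 1 − 19/20 = 1/20 > 0, so some outcome avoids every A_i.

30·p = 19/20 ≈ 0.9500; existence CERTIFIED by the union bound.


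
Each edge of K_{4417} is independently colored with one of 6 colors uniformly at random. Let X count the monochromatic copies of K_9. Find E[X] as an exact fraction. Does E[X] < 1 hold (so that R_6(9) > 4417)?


E[X] = C(4417, 9) · 6^{1 − 36} = 1749208766098544225331185560 · 6^{−35} = 1749208766098544225331185560/1719070799748422591028658176.
As a reduced fraction: E[X] = 218651095762318028166398195/214883849968552823878582272 ≈ 1.01753.
Is E[X] < 1? NO.
Since E[X] ≥ 1, the first-moment bound is inconclusive at n = 4417; it does NOT by itself certify R_6(9) > 4417.

E[X] = 218651095762318028166398195/214883849968552823878582272 ≈ 1.01753; E[X] ≥ 1; first-moment method inconclusive here.


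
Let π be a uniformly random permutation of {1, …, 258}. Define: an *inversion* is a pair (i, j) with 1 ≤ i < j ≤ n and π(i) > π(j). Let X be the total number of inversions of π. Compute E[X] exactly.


Write X = Σ X_I over the C(258, 2) = 33153 pairs i < j, with X_I the indicator of one inversion.
There are 33153 indicators.
For each fixed pair i < j, the values π(i) and π(j) are two distinct elements of {1, …, 258} in uniformly random order; by symmetry P[π(i) > π(j)] = 1/2.
By linearity: E[X] = 33153 · (1/2) = C(258, 2) · (1/2) = 33153/2 = 33153/2 ≈ 16576.500000.

E[X] = 33153/2 = 16576.500000.


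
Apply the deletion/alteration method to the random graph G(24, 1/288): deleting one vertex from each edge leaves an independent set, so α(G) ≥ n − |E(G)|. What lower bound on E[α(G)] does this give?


E[|E(G)|] = C(24, 2)·p = 276 · (1/288) = 23/24.
E[α(G)] ≥ n − E[|E(G)|] = 24 − 23/24 = 553/24.
Numerically: ≈ 23.042.
(This is only a lower bound; the true E[α(G)] may be larger.)

E[α(G)] ≥ 553/24 ≈ 23.042.


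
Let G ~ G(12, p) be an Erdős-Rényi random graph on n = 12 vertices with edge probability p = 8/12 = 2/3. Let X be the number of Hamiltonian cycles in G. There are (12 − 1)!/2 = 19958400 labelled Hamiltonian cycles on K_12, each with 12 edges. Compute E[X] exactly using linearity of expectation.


K_12 has (12 − 1)!/2 = 19958400 labelled Hamiltonian cycles.
For each such Hamiltonian cycle H, let X_H = 1 if all 12 edges of H are present in G. Then P[X_H = 1] = p^{12} = (2/3)^{12} = 4096/531441.
By linearity: E[X] = Σ_H E[X_H] = 19958400 · p^{12} = 19958400 · 4096/531441 = 1009254400/6561.
Numerically: E[X] ≈ 1.54e+05.

E[X] = 19958400 · (2/3)^{12} = 1009254400/6561 ≈ 1.54e+05.


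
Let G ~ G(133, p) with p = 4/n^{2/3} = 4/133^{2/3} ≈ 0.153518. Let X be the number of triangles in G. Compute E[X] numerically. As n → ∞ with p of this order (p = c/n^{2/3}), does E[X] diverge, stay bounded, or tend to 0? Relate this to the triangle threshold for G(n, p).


Number of potential triangles: C(133, 3) = 383306.
Each occurs with probability p³ ≈ (0.153518)³ ≈ 3.61806773e-03.
By linearity: E[X] = C(133, 3)·p³ ≈ 383306 · 3.61806773e-03 ≈ 1386.827068.
Since α = 2/3 < 1, p = c/n^{2/3} ≫ 1/n is above the triangle threshold p ~ 1/n. Asymptotically E[X] ~ (c³/6)·n^{3(1−α)} = (4³/6)·n^{1} → ∞; triangles are abundant w.h.p.

E[X] ≈ 1386.827068; in regime p = Θ(1/n^{2/3}) E[X] diverges (above the triangle threshold p ~ 1/n).


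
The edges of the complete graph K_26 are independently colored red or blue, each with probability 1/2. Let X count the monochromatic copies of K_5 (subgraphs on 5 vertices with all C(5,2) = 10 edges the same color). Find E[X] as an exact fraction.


Let X = Σ_S X_S over the C(26, 5) = 65780 subsets S of size 5, where X_S = 1 if the K_5 on S is monochromatic.
For a fixed S, the K_5 on S has C(5, 2) = 10 edges. P[all 10 edges red] = (1/2)^10, and likewise for blue, so P[monochromatic] = 2·(1/2)^10 = 2^{1 − 10} = 1/512.
By linearity of expectation: E[X] = C(26, 5) · 2^{1 − 10} = 65780 · 1/512 = 16445/128.
Numerically: E[X] ≈ 128.476562.

E[X] = C(26,5)·2^(1−C(5,2)) = 16445/128 ≈ 128.476562.


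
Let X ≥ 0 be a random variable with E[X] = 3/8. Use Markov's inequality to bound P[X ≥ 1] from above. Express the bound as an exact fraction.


μ = E[X] = 3/8, a = 1.
Markov: P[X ≥ 1] ≤ μ/a = (3/8)/1 = 3/8.
Numerically: ≈ 0.37500.
(Since a = 1 > μ = 0.37500, the bound 3/8 is < 1 and informative.)

P[X ≥ 1] ≤ 3/8 ≈ 0.37500.


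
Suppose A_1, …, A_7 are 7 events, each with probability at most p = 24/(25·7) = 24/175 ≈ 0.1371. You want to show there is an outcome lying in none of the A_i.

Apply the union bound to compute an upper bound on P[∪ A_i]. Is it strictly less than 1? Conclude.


Union bound: P[∪_{i=1}^{7} A_i] ≤ Σ_i P[A_i] ≤ 7·p = 7·(24/175) = 24/25.
Numerically: 24/25 ≈ 0.9600.
Is 24/25 < 1? YES.
Since P[∪ A_i] ≤ 24/25 < 1, the complement has P[∩ A_i^c] ≥ 1 − 24/25 = 1/25 > 0, so some outcome avoids every A_i.

7·p = 24/25 ≈ 0.9600; existence CERTIFIED by the union bound.


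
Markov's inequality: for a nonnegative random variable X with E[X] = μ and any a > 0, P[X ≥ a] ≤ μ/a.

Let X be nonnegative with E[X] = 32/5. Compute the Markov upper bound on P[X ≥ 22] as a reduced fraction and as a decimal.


μ = E[X] = 32/5, a = 22.
Markov: P[X ≥ 22] ≤ μ/a = (32/5)/22 = 16/55.
Numerically: ≈ 0.291.
(Since a = 22 > μ = 6.400, the bound 16/55 is < 1 and informative.)

P[X ≥ 22] ≤ 16/55 ≈ 0.291.


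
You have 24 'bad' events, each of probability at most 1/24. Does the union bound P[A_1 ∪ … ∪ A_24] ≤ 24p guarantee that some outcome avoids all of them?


Union bound: P[∪_{i=1}^{24} A_i] ≤ Σ_i P[A_i] ≤ 24·p = 24·(1/24) = 1.
Numerically: 1 ≈ 1.0000000.
Is 1 < 1? NO.
Since the bound 1 is ≥ 1, the union bound is uninformative here; it does NOT by itself certify existence.

24·p = 1 ≈ 1.0000000; existence NOT certified by the union bound.


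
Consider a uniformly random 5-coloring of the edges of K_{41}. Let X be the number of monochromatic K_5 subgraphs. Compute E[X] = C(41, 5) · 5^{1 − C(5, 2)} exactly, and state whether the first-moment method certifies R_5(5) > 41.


E[X] = C(41, 5) · 5^{1 − 10} = 749398 · 5^{−9} = 749398/1953125.
As a reduced fraction: E[X] = 749398/1953125 ≈ 0.3837.
Is E[X] < 1? YES.
Since E[X] < 1, there exists a 5-coloring of K_{41} with no monochromatic K_5; hence R_5(5) > 41.

E[X] = 749398/1953125 ≈ 0.3837; E[X] < 1, so R_5(5) > 41.


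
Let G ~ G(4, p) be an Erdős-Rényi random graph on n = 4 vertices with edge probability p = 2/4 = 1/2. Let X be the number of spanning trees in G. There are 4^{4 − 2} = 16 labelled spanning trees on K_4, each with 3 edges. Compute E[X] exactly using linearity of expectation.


K_4 has 4^{4 − 2} = 16 labelled spanning trees.
For each such spanning tree H, let X_H = 1 if all 3 edges of H are present in G. Then P[X_H = 1] = p^{3} = (1/2)^{3} = 1/8.
Summing the indicators: E[X] = Σ_H E[X_H] = 16 · p^{3} = 16 · 1/8 = 2.
Numerically: E[X] ≈ 2.

E[X] = 16 · (1/2)^{3} = 2 ≈ 2.


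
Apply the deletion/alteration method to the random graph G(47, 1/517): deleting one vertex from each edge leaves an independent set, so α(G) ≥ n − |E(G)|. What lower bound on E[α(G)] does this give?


E[|E(G)|] = C(47, 2)·p = 1081 · (1/517) = 23/11.
E[α(G)] ≥ n − E[|E(G)|] = 47 − 23/11 = 494/11.
Numerically: ≈ 44.9091.
(This is only a lower bound; the true E[α(G)] may be larger.)

E[α(G)] ≥ 494/11 ≈ 44.9091.


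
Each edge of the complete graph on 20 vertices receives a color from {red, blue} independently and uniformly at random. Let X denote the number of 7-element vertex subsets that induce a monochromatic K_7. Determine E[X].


Let X = Σ_S X_S over the C(20, 7) = 77520 subsets S of size 7, where X_S = 1 if the K_7 on S is monochromatic.
For a fixed S, the K_7 on S has C(7, 2) = 21 edges. P[all 21 edges red] = (1/2)^21, and likewise for blue, so P[monochromatic] = 2·(1/2)^21 = 2^{1 − 21} = 1/1048576.
By linearity of expectation: E[X] = C(20, 7) · 2^{1 − 21} = 77520 · 1/1048576 = 4845/65536.
Numerically: E[X] ≈ 0.0739.

E[X] = C(20,7)·2^(1−C(7,2)) = 4845/65536 ≈ 0.0739.


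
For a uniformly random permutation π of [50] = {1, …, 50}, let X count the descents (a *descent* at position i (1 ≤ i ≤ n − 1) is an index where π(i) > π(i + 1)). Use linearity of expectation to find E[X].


Write X = Σ X_I over i = 1, …, 49, with X_I the indicator of one descent.
There are 49 indicators.
For each fixed i, the pair (π(i), π(i+1)) is a uniformly random ordered pair of distinct values from {1, …, 50}; by symmetry P[π(i) > π(i+1)] = 1/2.
By linearity: E[X] = 49 · (1/2) = (50 − 1) · (1/2) = 49/2 ≈ 24.500000.

E[X] = 49/2 = 24.500000.
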